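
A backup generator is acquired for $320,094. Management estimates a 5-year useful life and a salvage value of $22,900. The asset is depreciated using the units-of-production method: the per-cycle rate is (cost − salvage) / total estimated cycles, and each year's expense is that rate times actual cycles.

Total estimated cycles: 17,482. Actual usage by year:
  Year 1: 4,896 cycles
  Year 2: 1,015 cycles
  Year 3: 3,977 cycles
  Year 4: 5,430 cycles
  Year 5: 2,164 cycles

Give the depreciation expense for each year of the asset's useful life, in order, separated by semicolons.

Depreciable base = $320,094 − $22,900 = $297,194.
Rate = $297,194 / 17,482 cycles = $17 per cycle.
Year 1: 4,896 × $17 = $83,232. Book value $236,862.
Year 2: 1,015 × $17 = $17,255. Book value $219,607.
Year 3: 3,977 × $17 = $67,609. Book value $151,998.
Year 4: 5,430 × $17 = $92,310. Book value $59,688.
Year 5: 2,164 × $17 = $36,788. Book value $22,900.

$83,232; $17,255; $67,609; $92,310; $36,788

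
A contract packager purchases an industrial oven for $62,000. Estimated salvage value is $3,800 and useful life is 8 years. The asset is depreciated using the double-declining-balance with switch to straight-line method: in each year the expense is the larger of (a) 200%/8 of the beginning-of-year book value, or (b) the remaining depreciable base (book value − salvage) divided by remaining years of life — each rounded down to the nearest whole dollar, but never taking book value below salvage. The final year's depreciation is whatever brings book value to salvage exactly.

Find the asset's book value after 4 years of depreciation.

$19,618

Depreciable base = $62,000 − $3,800 = $58,200.
Year 1: DB = ⌊$62,000 × 200%/8⌋ = $15,500; SL = ⌊$58,200/8⌋ = $7,275 → take DB $15,500. Book value $46,500.
Year 2: DB = ⌊$46,500 × 200%/8⌋ = $11,625; SL = ⌊$42,700/7⌋ = $6,100 → take DB $11,625. Book value $34,875.
Year 3: DB = ⌊$34,875 × 200%/8⌋ = $8,718; SL = ⌊$31,075/6⌋ = $5,179 → take DB $8,718. Book value $26,157.
Year 4: DB = ⌊$26,157 × 200%/8⌋ = $6,539; SL = ⌊$22,357/5⌋ = $4,471 → take DB $6,539. Book value $19,618.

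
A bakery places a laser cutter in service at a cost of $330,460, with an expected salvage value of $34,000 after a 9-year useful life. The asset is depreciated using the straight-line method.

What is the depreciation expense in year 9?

Depreciable base = $330,460 − $34,000 = $296,460.
Annual expense = $296,460 / 9 = $32,940.

$32,940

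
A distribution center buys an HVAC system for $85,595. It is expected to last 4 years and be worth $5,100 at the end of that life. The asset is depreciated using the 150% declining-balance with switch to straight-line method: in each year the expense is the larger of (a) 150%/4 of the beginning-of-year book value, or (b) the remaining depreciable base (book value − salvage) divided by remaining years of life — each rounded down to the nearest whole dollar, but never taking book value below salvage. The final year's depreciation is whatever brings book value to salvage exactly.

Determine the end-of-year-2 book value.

Depreciable base = $85,595 − $5,100 = $80,495.
Year 1: DB = ⌊$85,595 × 150%/4⌋ = $32,098; SL = ⌊$80,495/4⌋ = $20,123 → take DB $32,098. Book value $53,497.
Year 2: DB = ⌊$53,497 × 150%/4⌋ = $20,061; SL = ⌊$48,397/3⌋ = $16,132 → take DB $20,061. Book value $33,436.

$33,436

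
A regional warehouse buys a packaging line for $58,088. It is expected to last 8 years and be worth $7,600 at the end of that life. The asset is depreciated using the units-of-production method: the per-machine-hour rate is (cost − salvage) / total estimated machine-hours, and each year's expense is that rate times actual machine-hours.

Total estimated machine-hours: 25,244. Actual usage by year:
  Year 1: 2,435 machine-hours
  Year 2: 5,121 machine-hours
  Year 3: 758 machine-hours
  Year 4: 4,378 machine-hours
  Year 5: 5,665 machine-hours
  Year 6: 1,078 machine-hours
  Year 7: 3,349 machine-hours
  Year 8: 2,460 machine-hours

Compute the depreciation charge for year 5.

Depreciable base = $58,088 − $7,600 = $50,488.
Rate = $50,488 / 25,244 machine-hours = $2 per machine-hour.
Year 1: 2,435 × $2 = $4,870. Book value $53,218.
Year 2: 5,121 × $2 = $10,242. Book value $42,976.
Year 3: 758 × $2 = $1,516. Book value $41,460.
Year 4: 4,378 × $2 = $8,756. Book value $32,704.
Year 5: 5,665 × $2 = $11,330. Book value $21,374.

$11,330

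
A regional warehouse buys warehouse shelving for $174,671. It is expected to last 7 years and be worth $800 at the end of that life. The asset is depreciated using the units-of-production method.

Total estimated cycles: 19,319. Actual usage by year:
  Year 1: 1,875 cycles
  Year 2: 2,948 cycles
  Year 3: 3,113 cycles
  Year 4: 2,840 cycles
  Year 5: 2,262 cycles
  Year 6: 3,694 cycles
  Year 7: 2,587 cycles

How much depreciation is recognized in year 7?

Depreciable base = $174,671 − $800 = $173,871.
Rate = $173,871 / 19,319 cycles = $9 per cycle.
Year 1: 1,875 × $9 = $16,875. Book value $157,796.
Year 2: 2,948 × $9 = $26,532. Book value $131,264.
Year 3: 3,113 × $9 = $28,017. Book value $103,247.
Year 4: 2,840 × $9 = $25,560. Book value $77,687.
Year 5: 2,262 × $9 = $20,358. Book value $57,329.
Year 6: 3,694 × $9 = $33,246. Book value $24,083.
Year 7: 2,587 × $9 = $23,283. Book value $800.

$23,283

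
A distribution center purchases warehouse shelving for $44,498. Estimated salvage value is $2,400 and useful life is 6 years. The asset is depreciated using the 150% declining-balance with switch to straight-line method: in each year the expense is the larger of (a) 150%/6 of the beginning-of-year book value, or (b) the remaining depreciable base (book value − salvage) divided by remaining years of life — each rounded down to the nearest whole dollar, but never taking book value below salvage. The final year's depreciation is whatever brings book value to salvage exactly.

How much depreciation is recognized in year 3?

Depreciable base = $44,498 − $2,400 = $42,098.
Year 1: DB = ⌊$44,498 × 150%/6⌋ = $11,124; SL = ⌊$42,098/6⌋ = $7,016 → take DB $11,124. Book value $33,374.
Year 2: DB = ⌊$33,374 × 150%/6⌋ = $8,343; SL = ⌊$30,974/5⌋ = $6,194 → take DB $8,343. Book value $25,031.
Year 3: DB = ⌊$25,031 × 150%/6⌋ = $6,257; SL = ⌊$22,631/4⌋ = $5,657 → take DB $6,257. Book value $18,774.

$6,257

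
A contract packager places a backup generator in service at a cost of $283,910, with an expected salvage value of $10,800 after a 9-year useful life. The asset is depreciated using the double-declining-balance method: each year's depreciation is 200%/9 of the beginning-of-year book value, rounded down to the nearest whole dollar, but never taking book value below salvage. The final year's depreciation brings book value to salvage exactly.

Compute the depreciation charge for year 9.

Depreciable base = $283,910 − $10,800 = $273,110.
Year 1: ⌊$283,910 × 200%/9⌋ = $63,091. Book value $220,819.
Year 2: ⌊$220,819 × 200%/9⌋ = $49,070. Book value $171,749.
Year 3: ⌊$171,749 × 200%/9⌋ = $38,166. Book value $133,583.
Year 4: ⌊$133,583 × 200%/9⌋ = $29,685. Book value $103,898.
Year 5: ⌊$103,898 × 200%/9⌋ = $23,088. Book value $80,810.
Year 6: ⌊$80,810 × 200%/9⌋ = $17,957. Book value $62,853.
Year 7: ⌊$62,853 × 200%/9⌋ = $13,967. Book value $48,886.
Year 8: ⌊$48,886 × 200%/9⌋ = $10,863. Book value $38,023.
Year 9 (final): $38,023 − $10,800 = $27,223. Book value $10,800.

$27,223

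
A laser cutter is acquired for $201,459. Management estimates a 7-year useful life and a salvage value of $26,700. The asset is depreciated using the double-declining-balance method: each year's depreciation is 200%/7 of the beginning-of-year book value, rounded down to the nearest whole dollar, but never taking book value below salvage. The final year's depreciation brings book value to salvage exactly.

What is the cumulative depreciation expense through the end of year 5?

$163,999

Depreciable base = $201,459 − $26,700 = $174,759.
Year 1: ⌊$201,459 × 200%/7⌋ = $57,559. Book value $143,900.
Year 2: ⌊$143,900 × 200%/7⌋ = $41,114. Book value $102,786.
Year 3: ⌊$102,786 × 200%/7⌋ = $29,367. Book value $73,419.
Year 4: ⌊$73,419 × 200%/7⌋ = $20,976. Book value $52,443.
Year 5: ⌊$52,443 × 200%/7⌋ = $14,983. Book value $37,460.
Accumulated through year 5 = $201,459 − $37,460 = $163,999.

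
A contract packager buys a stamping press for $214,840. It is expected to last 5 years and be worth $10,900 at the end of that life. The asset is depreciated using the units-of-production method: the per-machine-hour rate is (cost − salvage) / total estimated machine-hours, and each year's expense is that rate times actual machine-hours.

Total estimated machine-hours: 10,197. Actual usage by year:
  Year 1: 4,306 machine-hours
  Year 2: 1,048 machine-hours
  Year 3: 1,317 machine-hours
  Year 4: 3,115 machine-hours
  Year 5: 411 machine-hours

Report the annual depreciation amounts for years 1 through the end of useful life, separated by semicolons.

$86,120; $20,960; $26,340; $62,300; $8,220

Depreciable base = $214,840 − $10,900 = $203,940.
Rate = $203,940 / 10,197 machine-hours = $20 per machine-hour.
Year 1: 4,306 × $20 = $86,120. Book value $128,720.
Year 2: 1,048 × $20 = $20,960. Book value $107,760.
Year 3: 1,317 × $20 = $26,340. Book value $81,420.
Year 4: 3,115 × $20 = $62,300. Book value $19,120.
Year 5: 411 × $20 = $8,220. Book value $10,900.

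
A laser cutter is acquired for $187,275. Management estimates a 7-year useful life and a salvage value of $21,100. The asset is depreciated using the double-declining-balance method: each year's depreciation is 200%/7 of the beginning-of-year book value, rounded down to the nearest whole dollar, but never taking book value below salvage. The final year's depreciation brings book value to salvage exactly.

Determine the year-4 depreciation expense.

Depreciable base = $187,275 − $21,100 = $166,175.
Year 1: ⌊$187,275 × 200%/7⌋ = $53,507. Book value $133,768.
Year 2: ⌊$133,768 × 200%/7⌋ = $38,219. Book value $95,549.
Year 3: ⌊$95,549 × 200%/7⌋ = $27,299. Book value $68,250.
Year 4: ⌊$68,250 × 200%/7⌋ = $19,500. Book value $48,750.

$19,500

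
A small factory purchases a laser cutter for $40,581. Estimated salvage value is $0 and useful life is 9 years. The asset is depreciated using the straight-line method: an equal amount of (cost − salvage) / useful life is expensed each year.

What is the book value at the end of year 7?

Depreciable base = $40,581 − $0 = $40,581.
Annual expense = $40,581 / 9 = $4,509.
End of year 1: book value $36,072.
End of year 2: book value $31,563.
End of year 3: book value $27,054.
End of year 4: book value $22,545.
End of year 5: book value $18,036.
End of year 6: book value $13,527.
End of year 7: book value $9,018.

$9,018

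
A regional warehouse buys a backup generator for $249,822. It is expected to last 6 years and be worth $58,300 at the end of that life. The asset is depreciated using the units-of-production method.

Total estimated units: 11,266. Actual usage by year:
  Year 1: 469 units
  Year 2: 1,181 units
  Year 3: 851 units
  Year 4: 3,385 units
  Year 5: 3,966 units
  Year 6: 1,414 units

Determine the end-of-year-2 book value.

Depreciable base = $249,822 − $58,300 = $191,522.
Rate = $191,522 / 11,266 units = $17 per unit.
Year 1: 469 × $17 = $7,973. Book value $241,849.
Year 2: 1,181 × $17 = $20,077. Book value $221,772.

$221,772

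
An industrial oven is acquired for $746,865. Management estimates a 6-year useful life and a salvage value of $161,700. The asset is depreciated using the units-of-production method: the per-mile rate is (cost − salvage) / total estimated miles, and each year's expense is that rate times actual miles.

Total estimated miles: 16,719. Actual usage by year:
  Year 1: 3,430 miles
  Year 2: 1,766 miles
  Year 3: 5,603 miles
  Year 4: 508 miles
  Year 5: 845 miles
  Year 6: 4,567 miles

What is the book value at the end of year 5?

$321,545

Depreciable base = $746,865 − $161,700 = $585,165.
Rate = $585,165 / 16,719 miles = $35 per mile.
Year 1: 3,430 × $35 = $120,050. Book value $626,815.
Year 2: 1,766 × $35 = $61,810. Book value $565,005.
Year 3: 5,603 × $35 = $196,105. Book value $368,900.
Year 4: 508 × $35 = $17,780. Book value $351,120.
Year 5: 845 × $35 = $29,575. Book value $321,545.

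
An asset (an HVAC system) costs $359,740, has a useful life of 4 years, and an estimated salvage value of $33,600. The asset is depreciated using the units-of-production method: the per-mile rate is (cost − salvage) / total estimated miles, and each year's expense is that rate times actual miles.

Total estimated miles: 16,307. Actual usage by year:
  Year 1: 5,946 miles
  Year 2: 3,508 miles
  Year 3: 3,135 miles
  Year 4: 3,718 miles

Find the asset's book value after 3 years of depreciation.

$107,960

Depreciable base = $359,740 − $33,600 = $326,140.
Rate = $326,140 / 16,307 miles = $20 per mile.
Year 1: 5,946 × $20 = $118,920. Book value $240,820.
Year 2: 3,508 × $20 = $70,160. Book value $170,660.
Year 3: 3,135 × $20 = $62,700. Book value $107,960.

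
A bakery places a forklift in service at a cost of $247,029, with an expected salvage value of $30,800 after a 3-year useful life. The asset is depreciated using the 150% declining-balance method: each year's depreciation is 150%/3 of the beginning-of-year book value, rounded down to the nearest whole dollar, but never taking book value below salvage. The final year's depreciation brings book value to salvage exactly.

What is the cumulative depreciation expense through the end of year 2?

Depreciable base = $247,029 − $30,800 = $216,229.
Year 1: ⌊$247,029 × 150%/3⌋ = $123,514. Book value $123,515.
Year 2: ⌊$123,515 × 150%/3⌋ = $61,757. Book value $61,758.
Accumulated through year 2 = $247,029 − $61,758 = $185,271.

$185,271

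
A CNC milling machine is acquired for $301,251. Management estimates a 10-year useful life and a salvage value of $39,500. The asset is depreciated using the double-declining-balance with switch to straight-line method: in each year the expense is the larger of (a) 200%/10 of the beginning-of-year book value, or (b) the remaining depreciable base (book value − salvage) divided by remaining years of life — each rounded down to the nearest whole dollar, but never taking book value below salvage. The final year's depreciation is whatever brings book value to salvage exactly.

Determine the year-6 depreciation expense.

Depreciable base = $301,251 − $39,500 = $261,751.
Year 1: DB = ⌊$301,251 × 200%/10⌋ = $60,250; SL = ⌊$261,751/10⌋ = $26,175 → take DB $60,250. Book value $241,001.
Year 2: DB = ⌊$241,001 × 200%/10⌋ = $48,200; SL = ⌊$201,501/9⌋ = $22,389 → take DB $48,200. Book value $192,801.
Year 3: DB = ⌊$192,801 × 200%/10⌋ = $38,560; SL = ⌊$153,301/8⌋ = $19,162 → take DB $38,560. Book value $154,241.
Year 4: DB = ⌊$154,241 × 200%/10⌋ = $30,848; SL = ⌊$114,741/7⌋ = $16,391 → take DB $30,848. Book value $123,393.
Year 5: DB = ⌊$123,393 × 200%/10⌋ = $24,678; SL = ⌊$83,893/6⌋ = $13,982 → take DB $24,678. Book value $98,715.
Year 6: DB = ⌊$98,715 × 200%/10⌋ = $19,743; SL = ⌊$59,215/5⌋ = $11,843 → take DB $19,743. Book value $78,972.

$19,743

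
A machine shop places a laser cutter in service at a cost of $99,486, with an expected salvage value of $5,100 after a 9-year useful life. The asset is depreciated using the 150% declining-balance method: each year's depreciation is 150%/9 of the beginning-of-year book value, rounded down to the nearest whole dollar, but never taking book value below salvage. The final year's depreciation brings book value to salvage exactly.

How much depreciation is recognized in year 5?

$7,996

Depreciable base = $99,486 − $5,100 = $94,386.
Year 1: ⌊$99,486 × 150%/9⌋ = $16,581. Book value $82,905.
Year 2: ⌊$82,905 × 150%/9⌋ = $13,817. Book value $69,088.
Year 3: ⌊$69,088 × 150%/9⌋ = $11,514. Book value $57,574.
Year 4: ⌊$57,574 × 150%/9⌋ = $9,595. Book value $47,979.
Year 5: ⌊$47,979 × 150%/9⌋ = $7,996. Book value $39,983.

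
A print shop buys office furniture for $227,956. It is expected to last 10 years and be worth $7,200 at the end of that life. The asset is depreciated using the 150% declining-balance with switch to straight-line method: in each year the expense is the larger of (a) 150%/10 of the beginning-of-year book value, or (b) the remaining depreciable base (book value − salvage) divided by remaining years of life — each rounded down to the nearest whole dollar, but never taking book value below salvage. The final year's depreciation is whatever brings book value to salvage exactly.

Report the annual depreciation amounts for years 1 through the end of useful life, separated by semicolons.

$34,193; $29,064; $24,704; $20,999; $18,632; $18,632; $18,633; $18,633; $18,633; $18,633

Depreciable base = $227,956 − $7,200 = $220,756.
Year 1: DB = ⌊$227,956 × 150%/10⌋ = $34,193; SL = ⌊$220,756/10⌋ = $22,075 → take DB $34,193. Book value $193,763.
Year 2: DB = ⌊$193,763 × 150%/10⌋ = $29,064; SL = ⌊$186,563/9⌋ = $20,729 → take DB $29,064. Book value $164,699.
Year 3: DB = ⌊$164,699 × 150%/10⌋ = $24,704; SL = ⌊$157,499/8⌋ = $19,687 → take DB $24,704. Book value $139,995.
Year 4: DB = ⌊$139,995 × 150%/10⌋ = $20,999; SL = ⌊$132,795/7⌋ = $18,970 → take DB $20,999. Book value $118,996.
Year 5: DB = ⌊$118,996 × 150%/10⌋ = $17,849; SL = ⌊$111,796/6⌋ = $18,632 → take SL $18,632. Book value $100,364.
Year 6: DB = ⌊$100,364 × 150%/10⌋ = $15,054; SL = ⌊$93,164/5⌋ = $18,632 → take SL $18,632. Book value $81,732.
Year 7: DB = ⌊$81,732 × 150%/10⌋ = $12,259; SL = ⌊$74,532/4⌋ = $18,633 → take SL $18,633. Book value $63,099.
Year 8: DB = ⌊$63,099 × 150%/10⌋ = $9,464; SL = ⌊$55,899/3⌋ = $18,633 → take SL $18,633. Book value $44,466.
Year 9: DB = ⌊$44,466 × 150%/10⌋ = $6,669; SL = ⌊$37,266/2⌋ = $18,633 → take SL $18,633. Book value $25,833.
Year 10 (final): $25,833 − $7,200 = $18,633. Book value $7,200.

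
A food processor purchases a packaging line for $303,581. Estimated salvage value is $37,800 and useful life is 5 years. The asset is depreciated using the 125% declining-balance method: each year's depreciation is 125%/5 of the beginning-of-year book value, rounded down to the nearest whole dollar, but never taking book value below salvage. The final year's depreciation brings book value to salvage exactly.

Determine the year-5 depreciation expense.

Depreciable base = $303,581 − $37,800 = $265,781.
Year 1: ⌊$303,581 × 125%/5⌋ = $75,895. Book value $227,686.
Year 2: ⌊$227,686 × 125%/5⌋ = $56,921. Book value $170,765.
Year 3: ⌊$170,765 × 125%/5⌋ = $42,691. Book value $128,074.
Year 4: ⌊$128,074 × 125%/5⌋ = $32,018. Book value $96,056.
Year 5 (final): $96,056 − $37,800 = $58,256. Book value $37,800.

$58,256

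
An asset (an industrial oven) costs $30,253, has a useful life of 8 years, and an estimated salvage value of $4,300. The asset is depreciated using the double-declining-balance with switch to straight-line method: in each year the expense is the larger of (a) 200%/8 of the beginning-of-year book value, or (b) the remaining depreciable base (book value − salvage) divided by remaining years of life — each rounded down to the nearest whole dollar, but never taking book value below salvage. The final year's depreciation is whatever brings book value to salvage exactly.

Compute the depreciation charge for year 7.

Depreciable base = $30,253 − $4,300 = $25,953.
Year 1: DB = ⌊$30,253 × 200%/8⌋ = $7,563; SL = ⌊$25,953/8⌋ = $3,244 → take DB $7,563. Book value $22,690.
Year 2: DB = ⌊$22,690 × 200%/8⌋ = $5,672; SL = ⌊$18,390/7⌋ = $2,627 → take DB $5,672. Book value $17,018.
Year 3: DB = ⌊$17,018 × 200%/8⌋ = $4,254; SL = ⌊$12,718/6⌋ = $2,119 → take DB $4,254. Book value $12,764.
Year 4: DB = ⌊$12,764 × 200%/8⌋ = $3,191; SL = ⌊$8,464/5⌋ = $1,692 → take DB $3,191. Book value $9,573.
Year 5: DB = ⌊$9,573 × 200%/8⌋ = $2,393; SL = ⌊$5,273/4⌋ = $1,318 → take DB $2,393. Book value $7,180.
Year 6: DB = ⌊$7,180 × 200%/8⌋ = $1,795; SL = ⌊$2,880/3⌋ = $960 → take DB $1,795. Book value $5,385.
Year 7: DB = ⌊$5,385 × 200%/8⌋ = $1,346; SL = ⌊$1,085/2⌋ = $542 → take DB $1,346, capped at $1,085. Book value $4,300.

$1,085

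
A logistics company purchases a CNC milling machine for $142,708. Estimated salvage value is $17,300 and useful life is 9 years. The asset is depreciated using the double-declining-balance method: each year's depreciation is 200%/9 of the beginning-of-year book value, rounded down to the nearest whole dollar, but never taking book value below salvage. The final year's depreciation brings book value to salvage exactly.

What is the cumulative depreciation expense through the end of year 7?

Depreciable base = $142,708 − $17,300 = $125,408.
Year 1: ⌊$142,708 × 200%/9⌋ = $31,712. Book value $110,996.
Year 2: ⌊$110,996 × 200%/9⌋ = $24,665. Book value $86,331.
Year 3: ⌊$86,331 × 200%/9⌋ = $19,184. Book value $67,147.
Year 4: ⌊$67,147 × 200%/9⌋ = $14,921. Book value $52,226.
Year 5: ⌊$52,226 × 200%/9⌋ = $11,605. Book value $40,621.
Year 6: ⌊$40,621 × 200%/9⌋ = $9,026. Book value $31,595.
Year 7: ⌊$31,595 × 200%/9⌋ = $7,021. Book value $24,574.
Accumulated through year 7 = $142,708 − $24,574 = $118,134.

$118,134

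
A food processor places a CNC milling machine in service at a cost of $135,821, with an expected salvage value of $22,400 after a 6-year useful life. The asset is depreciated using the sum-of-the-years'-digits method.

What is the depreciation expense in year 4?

$16,203

Depreciable base = $135,821 − $22,400 = $113,421.
Sum of the years' digits = 6+5+4+3+2+1 = 21.
Year 1: $113,421 × 6/21 = $32,406. Book value $103,415.
Year 2: $113,421 × 5/21 = $27,005. Book value $76,410.
Year 3: $113,421 × 4/21 = $21,604. Book value $54,806.
Year 4: $113,421 × 3/21 = $16,203. Book value $38,603.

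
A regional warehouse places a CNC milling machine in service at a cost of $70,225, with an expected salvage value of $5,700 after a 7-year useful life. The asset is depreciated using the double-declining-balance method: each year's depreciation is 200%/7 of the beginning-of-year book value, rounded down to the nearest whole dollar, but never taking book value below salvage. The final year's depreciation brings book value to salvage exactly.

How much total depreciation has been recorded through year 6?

$60,897

Depreciable base = $70,225 − $5,700 = $64,525.
Year 1: ⌊$70,225 × 200%/7⌋ = $20,064. Book value $50,161.
Year 2: ⌊$50,161 × 200%/7⌋ = $14,331. Book value $35,830.
Year 3: ⌊$35,830 × 200%/7⌋ = $10,237. Book value $25,593.
Year 4: ⌊$25,593 × 200%/7⌋ = $7,312. Book value $18,281.
Year 5: ⌊$18,281 × 200%/7⌋ = $5,223. Book value $13,058.
Year 6: ⌊$13,058 × 200%/7⌋ = $3,730. Book value $9,328.
Accumulated through year 6 = $70,225 − $9,328 = $60,897.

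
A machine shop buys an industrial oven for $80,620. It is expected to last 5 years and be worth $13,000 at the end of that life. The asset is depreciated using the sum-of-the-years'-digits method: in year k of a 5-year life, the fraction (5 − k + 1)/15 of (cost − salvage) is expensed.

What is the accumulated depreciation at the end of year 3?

$54,096

Depreciable base = $80,620 − $13,000 = $67,620.
Sum of the years' digits = 5+4+3+2+1 = 15.
Year 1: $67,620 × 5/15 = $22,540. Book value $58,080.
Year 2: $67,620 × 4/15 = $18,032. Book value $40,048.
Year 3: $67,620 × 3/15 = $13,524. Book value $26,524.
Accumulated through year 3 = $80,620 − $26,524 = $54,096.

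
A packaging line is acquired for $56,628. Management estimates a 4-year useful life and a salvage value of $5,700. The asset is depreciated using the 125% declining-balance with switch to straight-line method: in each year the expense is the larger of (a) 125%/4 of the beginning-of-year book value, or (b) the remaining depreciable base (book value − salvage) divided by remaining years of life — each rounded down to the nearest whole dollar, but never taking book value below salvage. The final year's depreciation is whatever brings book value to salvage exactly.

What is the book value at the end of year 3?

$16,233

Depreciable base = $56,628 − $5,700 = $50,928.
Year 1: DB = ⌊$56,628 × 125%/4⌋ = $17,696; SL = ⌊$50,928/4⌋ = $12,732 → take DB $17,696. Book value $38,932.
Year 2: DB = ⌊$38,932 × 125%/4⌋ = $12,166; SL = ⌊$33,232/3⌋ = $11,077 → take DB $12,166. Book value $26,766.
Year 3: DB = ⌊$26,766 × 125%/4⌋ = $8,364; SL = ⌊$21,066/2⌋ = $10,533 → take SL $10,533. Book value $16,233.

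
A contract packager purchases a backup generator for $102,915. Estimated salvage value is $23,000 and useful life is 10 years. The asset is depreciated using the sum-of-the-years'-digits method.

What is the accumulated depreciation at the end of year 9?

$78,462

Depreciable base = $102,915 − $23,000 = $79,915.
Sum of the years' digits = 10+9+8+7+6+5+4+3+2+1 = 55.
Year 1: $79,915 × 10/55 = $14,530. Book value $88,385.
Year 2: $79,915 × 9/55 = $13,077. Book value $75,308.
Year 3: $79,915 × 8/55 = $11,624. Book value $63,684.
Year 4: $79,915 × 7/55 = $10,171. Book value $53,513.
Year 5: $79,915 × 6/55 = $8,718. Book value $44,795.
Year 6: $79,915 × 5/55 = $7,265. Book value $37,530.
Year 7: $79,915 × 4/55 = $5,812. Book value $31,718.
Year 8: $79,915 × 3/55 = $4,359. Book value $27,359.
Year 9: $79,915 × 2/55 = $2,906. Book value $24,453.
Accumulated through year 9 = $102,915 − $24,453 = $78,462.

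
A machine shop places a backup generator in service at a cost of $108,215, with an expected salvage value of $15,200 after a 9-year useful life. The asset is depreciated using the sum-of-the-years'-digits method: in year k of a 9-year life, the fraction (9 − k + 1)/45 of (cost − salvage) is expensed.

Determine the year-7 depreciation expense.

Depreciable base = $108,215 − $15,200 = $93,015.
Sum of the years' digits = 9+8+7+6+5+4+3+2+1 = 45.
Year 1: $93,015 × 9/45 = $18,603. Book value $89,612.
Year 2: $93,015 × 8/45 = $16,536. Book value $73,076.
Year 3: $93,015 × 7/45 = $14,469. Book value $58,607.
Year 4: $93,015 × 6/45 = $12,402. Book value $46,205.
Year 5: $93,015 × 5/45 = $10,335. Book value $35,870.
Year 6: $93,015 × 4/45 = $8,268. Book value $27,602.
Year 7: $93,015 × 3/45 = $6,201. Book value $21,401.

$6,201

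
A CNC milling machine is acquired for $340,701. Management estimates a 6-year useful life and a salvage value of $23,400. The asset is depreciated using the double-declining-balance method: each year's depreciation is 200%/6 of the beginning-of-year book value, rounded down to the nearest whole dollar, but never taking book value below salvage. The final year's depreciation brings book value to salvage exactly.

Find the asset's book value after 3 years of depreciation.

$100,949

Depreciable base = $340,701 − $23,400 = $317,301.
Year 1: ⌊$340,701 × 200%/6⌋ = $113,567. Book value $227,134.
Year 2: ⌊$227,134 × 200%/6⌋ = $75,711. Book value $151,423.
Year 3: ⌊$151,423 × 200%/6⌋ = $50,474. Book value $100,949.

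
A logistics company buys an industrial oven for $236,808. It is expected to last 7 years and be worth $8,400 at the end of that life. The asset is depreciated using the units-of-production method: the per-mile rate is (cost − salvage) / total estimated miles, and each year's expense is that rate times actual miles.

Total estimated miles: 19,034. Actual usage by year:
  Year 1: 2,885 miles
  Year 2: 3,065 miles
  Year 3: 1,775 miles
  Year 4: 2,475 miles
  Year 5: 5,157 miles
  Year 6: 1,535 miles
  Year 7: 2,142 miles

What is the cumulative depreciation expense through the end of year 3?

$92,700

Depreciable base = $236,808 − $8,400 = $228,408.
Rate = $228,408 / 19,034 miles = $12 per mile.
Year 1: 2,885 × $12 = $34,620. Book value $202,188.
Year 2: 3,065 × $12 = $36,780. Book value $165,408.
Year 3: 1,775 × $12 = $21,300. Book value $144,108.
Accumulated through year 3 = $236,808 − $144,108 = $92,700.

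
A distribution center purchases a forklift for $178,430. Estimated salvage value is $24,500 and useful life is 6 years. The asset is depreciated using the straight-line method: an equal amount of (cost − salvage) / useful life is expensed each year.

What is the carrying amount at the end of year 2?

$127,120

Depreciable base = $178,430 − $24,500 = $153,930.
Annual expense = $153,930 / 6 = $25,655.
End of year 1: book value $152,775.
End of year 2: book value $127,120.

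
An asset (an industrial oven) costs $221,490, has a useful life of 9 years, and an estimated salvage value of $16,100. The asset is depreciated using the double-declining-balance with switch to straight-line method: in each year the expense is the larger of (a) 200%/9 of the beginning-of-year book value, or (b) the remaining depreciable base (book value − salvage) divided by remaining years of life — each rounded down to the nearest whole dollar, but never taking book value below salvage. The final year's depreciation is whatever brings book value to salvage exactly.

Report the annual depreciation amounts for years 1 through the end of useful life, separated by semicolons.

$49,220; $38,282; $29,775; $23,158; $18,012; $14,009; $10,978; $10,978; $10,978

Depreciable base = $221,490 − $16,100 = $205,390.
Year 1: DB = ⌊$221,490 × 200%/9⌋ = $49,220; SL = ⌊$205,390/9⌋ = $22,821 → take DB $49,220. Book value $172,270.
Year 2: DB = ⌊$172,270 × 200%/9⌋ = $38,282; SL = ⌊$156,170/8⌋ = $19,521 → take DB $38,282. Book value $133,988.
Year 3: DB = ⌊$133,988 × 200%/9⌋ = $29,775; SL = ⌊$117,888/7⌋ = $16,841 → take DB $29,775. Book value $104,213.
Year 4: DB = ⌊$104,213 × 200%/9⌋ = $23,158; SL = ⌊$88,113/6⌋ = $14,685 → take DB $23,158. Book value $81,055.
Year 5: DB = ⌊$81,055 × 200%/9⌋ = $18,012; SL = ⌊$64,955/5⌋ = $12,991 → take DB $18,012. Book value $63,043.
Year 6: DB = ⌊$63,043 × 200%/9⌋ = $14,009; SL = ⌊$46,943/4⌋ = $11,735 → take DB $14,009. Book value $49,034.
Year 7: DB = ⌊$49,034 × 200%/9⌋ = $10,896; SL = ⌊$32,934/3⌋ = $10,978 → take SL $10,978. Book value $38,056.
Year 8: DB = ⌊$38,056 × 200%/9⌋ = $8,456; SL = ⌊$21,956/2⌋ = $10,978 → take SL $10,978. Book value $27,078.
Year 9 (final): $27,078 − $16,100 = $10,978. Book value $16,100.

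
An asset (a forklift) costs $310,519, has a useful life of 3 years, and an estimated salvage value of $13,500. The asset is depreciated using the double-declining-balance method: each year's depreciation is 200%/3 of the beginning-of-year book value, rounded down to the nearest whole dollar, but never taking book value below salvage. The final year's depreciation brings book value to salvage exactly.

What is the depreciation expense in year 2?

Depreciable base = $310,519 − $13,500 = $297,019.
Year 1: ⌊$310,519 × 200%/3⌋ = $207,012. Book value $103,507.
Year 2: ⌊$103,507 × 200%/3⌋ = $69,004. Book value $34,503.

$69,004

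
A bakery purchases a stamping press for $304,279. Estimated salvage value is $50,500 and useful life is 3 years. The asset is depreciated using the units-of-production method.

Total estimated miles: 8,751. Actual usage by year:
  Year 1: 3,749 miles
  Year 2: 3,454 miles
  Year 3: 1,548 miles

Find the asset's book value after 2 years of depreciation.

Depreciable base = $304,279 − $50,500 = $253,779.
Rate = $253,779 / 8,751 miles = $29 per mile.
Year 1: 3,749 × $29 = $108,721. Book value $195,558.
Year 2: 3,454 × $29 = $100,166. Book value $95,392.

$95,392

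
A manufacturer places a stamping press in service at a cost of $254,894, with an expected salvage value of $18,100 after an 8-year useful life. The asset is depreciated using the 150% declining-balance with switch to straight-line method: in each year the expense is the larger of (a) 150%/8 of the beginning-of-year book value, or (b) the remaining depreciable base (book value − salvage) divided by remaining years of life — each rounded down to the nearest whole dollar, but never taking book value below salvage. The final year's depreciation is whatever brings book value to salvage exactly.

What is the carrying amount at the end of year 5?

Depreciable base = $254,894 − $18,100 = $236,794.
Year 1: DB = ⌊$254,894 × 150%/8⌋ = $47,792; SL = ⌊$236,794/8⌋ = $29,599 → take DB $47,792. Book value $207,102.
Year 2: DB = ⌊$207,102 × 150%/8⌋ = $38,831; SL = ⌊$189,002/7⌋ = $27,000 → take DB $38,831. Book value $168,271.
Year 3: DB = ⌊$168,271 × 150%/8⌋ = $31,550; SL = ⌊$150,171/6⌋ = $25,028 → take DB $31,550. Book value $136,721.
Year 4: DB = ⌊$136,721 × 150%/8⌋ = $25,635; SL = ⌊$118,621/5⌋ = $23,724 → take DB $25,635. Book value $111,086.
Year 5: DB = ⌊$111,086 × 150%/8⌋ = $20,828; SL = ⌊$92,986/4⌋ = $23,246 → take SL $23,246. Book value $87,840.

$87,840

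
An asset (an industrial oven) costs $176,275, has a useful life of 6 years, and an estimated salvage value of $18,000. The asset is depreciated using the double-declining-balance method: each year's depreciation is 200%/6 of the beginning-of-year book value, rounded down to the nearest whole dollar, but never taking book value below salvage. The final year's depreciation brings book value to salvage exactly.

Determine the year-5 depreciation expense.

$11,606

Depreciable base = $176,275 − $18,000 = $158,275.
Year 1: ⌊$176,275 × 200%/6⌋ = $58,758. Book value $117,517.
Year 2: ⌊$117,517 × 200%/6⌋ = $39,172. Book value $78,345.
Year 3: ⌊$78,345 × 200%/6⌋ = $26,115. Book value $52,230.
Year 4: ⌊$52,230 × 200%/6⌋ = $17,410. Book value $34,820.
Year 5: ⌊$34,820 × 200%/6⌋ = $11,606. Book value $23,214.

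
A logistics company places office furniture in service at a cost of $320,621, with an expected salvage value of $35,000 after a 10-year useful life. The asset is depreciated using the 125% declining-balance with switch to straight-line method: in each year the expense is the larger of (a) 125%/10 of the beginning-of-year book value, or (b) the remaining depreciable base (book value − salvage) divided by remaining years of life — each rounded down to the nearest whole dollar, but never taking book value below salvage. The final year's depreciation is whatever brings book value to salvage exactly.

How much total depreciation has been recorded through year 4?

Depreciable base = $320,621 − $35,000 = $285,621.
Year 1: DB = ⌊$320,621 × 125%/10⌋ = $40,077; SL = ⌊$285,621/10⌋ = $28,562 → take DB $40,077. Book value $280,544.
Year 2: DB = ⌊$280,544 × 125%/10⌋ = $35,068; SL = ⌊$245,544/9⌋ = $27,282 → take DB $35,068. Book value $245,476.
Year 3: DB = ⌊$245,476 × 125%/10⌋ = $30,684; SL = ⌊$210,476/8⌋ = $26,309 → take DB $30,684. Book value $214,792.
Year 4: DB = ⌊$214,792 × 125%/10⌋ = $26,849; SL = ⌊$179,792/7⌋ = $25,684 → take DB $26,849. Book value $187,943.
Accumulated through year 4 = $320,621 − $187,943 = $132,678.

$132,678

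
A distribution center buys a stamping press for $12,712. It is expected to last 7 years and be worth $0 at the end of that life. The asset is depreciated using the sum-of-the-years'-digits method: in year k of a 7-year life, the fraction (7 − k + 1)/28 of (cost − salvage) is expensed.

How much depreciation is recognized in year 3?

$2,270

Depreciable base = $12,712 − $0 = $12,712.
Sum of the years' digits = 7+6+5+4+3+2+1 = 28.
Year 1: $12,712 × 7/28 = $3,178. Book value $9,534.
Year 2: $12,712 × 6/28 = $2,724. Book value $6,810.
Year 3: $12,712 × 5/28 = $2,270. Book value $4,540.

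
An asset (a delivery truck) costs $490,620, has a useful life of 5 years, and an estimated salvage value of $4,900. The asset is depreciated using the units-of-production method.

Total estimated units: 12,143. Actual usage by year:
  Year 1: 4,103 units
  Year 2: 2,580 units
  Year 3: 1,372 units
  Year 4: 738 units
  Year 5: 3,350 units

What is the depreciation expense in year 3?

$54,880

Depreciable base = $490,620 − $4,900 = $485,720.
Rate = $485,720 / 12,143 units = $40 per unit.
Year 1: 4,103 × $40 = $164,120. Book value $326,500.
Year 2: 2,580 × $40 = $103,200. Book value $223,300.
Year 3: 1,372 × $40 = $54,880. Book value $168,420.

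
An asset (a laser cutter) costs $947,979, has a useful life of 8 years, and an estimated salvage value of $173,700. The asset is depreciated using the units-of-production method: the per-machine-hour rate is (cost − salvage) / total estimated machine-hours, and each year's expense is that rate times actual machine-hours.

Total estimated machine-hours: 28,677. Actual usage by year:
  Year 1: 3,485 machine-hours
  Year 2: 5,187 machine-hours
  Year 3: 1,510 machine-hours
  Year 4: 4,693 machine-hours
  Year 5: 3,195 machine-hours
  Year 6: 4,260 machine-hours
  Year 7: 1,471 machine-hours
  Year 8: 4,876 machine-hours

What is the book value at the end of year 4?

Depreciable base = $947,979 − $173,700 = $774,279.
Rate = $774,279 / 28,677 machine-hours = $27 per machine-hour.
Year 1: 3,485 × $27 = $94,095. Book value $853,884.
Year 2: 5,187 × $27 = $140,049. Book value $713,835.
Year 3: 1,510 × $27 = $40,770. Book value $673,065.
Year 4: 4,693 × $27 = $126,711. Book value $546,354.

$546,354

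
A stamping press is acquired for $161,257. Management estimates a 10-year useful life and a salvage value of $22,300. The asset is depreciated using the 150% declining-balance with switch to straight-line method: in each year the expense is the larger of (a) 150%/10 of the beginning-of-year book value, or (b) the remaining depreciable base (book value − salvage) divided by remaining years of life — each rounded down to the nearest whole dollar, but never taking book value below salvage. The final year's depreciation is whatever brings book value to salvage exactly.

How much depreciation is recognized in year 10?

$9,631

Depreciable base = $161,257 − $22,300 = $138,957.
Year 1: DB = ⌊$161,257 × 150%/10⌋ = $24,188; SL = ⌊$138,957/10⌋ = $13,895 → take DB $24,188. Book value $137,069.
Year 2: DB = ⌊$137,069 × 150%/10⌋ = $20,560; SL = ⌊$114,769/9⌋ = $12,752 → take DB $20,560. Book value $116,509.
Year 3: DB = ⌊$116,509 × 150%/10⌋ = $17,476; SL = ⌊$94,209/8⌋ = $11,776 → take DB $17,476. Book value $99,033.
Year 4: DB = ⌊$99,033 × 150%/10⌋ = $14,854; SL = ⌊$76,733/7⌋ = $10,961 → take DB $14,854. Book value $84,179.
Year 5: DB = ⌊$84,179 × 150%/10⌋ = $12,626; SL = ⌊$61,879/6⌋ = $10,313 → take DB $12,626. Book value $71,553.
Year 6: DB = ⌊$71,553 × 150%/10⌋ = $10,732; SL = ⌊$49,253/5⌋ = $9,850 → take DB $10,732. Book value $60,821.
Year 7: DB = ⌊$60,821 × 150%/10⌋ = $9,123; SL = ⌊$38,521/4⌋ = $9,630 → take SL $9,630. Book value $51,191.
Year 8: DB = ⌊$51,191 × 150%/10⌋ = $7,678; SL = ⌊$28,891/3⌋ = $9,630 → take SL $9,630. Book value $41,561.
Year 9: DB = ⌊$41,561 × 150%/10⌋ = $6,234; SL = ⌊$19,261/2⌋ = $9,630 → take SL $9,630. Book value $31,931.
Year 10 (final): $31,931 − $22,300 = $9,631. Book value $22,300.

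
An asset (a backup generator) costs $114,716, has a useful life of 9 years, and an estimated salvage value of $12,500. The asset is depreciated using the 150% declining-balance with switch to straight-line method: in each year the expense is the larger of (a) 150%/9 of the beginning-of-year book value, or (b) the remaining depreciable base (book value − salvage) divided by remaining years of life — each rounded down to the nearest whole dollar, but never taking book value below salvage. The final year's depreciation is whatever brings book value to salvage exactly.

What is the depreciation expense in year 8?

$8,401

Depreciable base = $114,716 − $12,500 = $102,216.
Year 1: DB = ⌊$114,716 × 150%/9⌋ = $19,119; SL = ⌊$102,216/9⌋ = $11,357 → take DB $19,119. Book value $95,597.
Year 2: DB = ⌊$95,597 × 150%/9⌋ = $15,932; SL = ⌊$83,097/8⌋ = $10,387 → take DB $15,932. Book value $79,665.
Year 3: DB = ⌊$79,665 × 150%/9⌋ = $13,277; SL = ⌊$67,165/7⌋ = $9,595 → take DB $13,277. Book value $66,388.
Year 4: DB = ⌊$66,388 × 150%/9⌋ = $11,064; SL = ⌊$53,888/6⌋ = $8,981 → take DB $11,064. Book value $55,324.
Year 5: DB = ⌊$55,324 × 150%/9⌋ = $9,220; SL = ⌊$42,824/5⌋ = $8,564 → take DB $9,220. Book value $46,104.
Year 6: DB = ⌊$46,104 × 150%/9⌋ = $7,684; SL = ⌊$33,604/4⌋ = $8,401 → take SL $8,401. Book value $37,703.
Year 7: DB = ⌊$37,703 × 150%/9⌋ = $6,283; SL = ⌊$25,203/3⌋ = $8,401 → take SL $8,401. Book value $29,302.
Year 8: DB = ⌊$29,302 × 150%/9⌋ = $4,883; SL = ⌊$16,802/2⌋ = $8,401 → take SL $8,401. Book value $20,901.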